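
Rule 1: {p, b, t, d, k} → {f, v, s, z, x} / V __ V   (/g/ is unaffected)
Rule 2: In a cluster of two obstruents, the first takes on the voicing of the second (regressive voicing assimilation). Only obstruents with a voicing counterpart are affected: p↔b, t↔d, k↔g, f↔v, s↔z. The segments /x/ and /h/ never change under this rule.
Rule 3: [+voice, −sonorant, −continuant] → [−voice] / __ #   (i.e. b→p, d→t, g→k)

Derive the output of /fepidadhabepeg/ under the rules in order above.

fefizathavefek

Rule 1 (intervocalic spirantization): /p/ is a stop between vowels /e/ and /i/, so it spirantizes to the fricative [f]. /d/ is a stop between vowels /i/ and /a/, so it spirantizes to the fricative [z]. /b/ is a stop between vowels /a/ and /e/, so it spirantizes to the fricative [v]. /p/ is a stop between vowels /e/ and /e/, so it spirantizes to the fricative [f]. /fepidadhabepeg/ → fefizadhavefeg.
Rule 2 (regressive voicing assimilation): /d/ precedes the voiceless obstruent /h/, so it devoices to [t] by assimilation. /fefizadhavefeg/ → fefizathavefeg.
Rule 3 (final devoicing): /g/ is a voiced stop in word-final position, so it devoices to [k]. /fefizathavefeg/ → fefizathavefek.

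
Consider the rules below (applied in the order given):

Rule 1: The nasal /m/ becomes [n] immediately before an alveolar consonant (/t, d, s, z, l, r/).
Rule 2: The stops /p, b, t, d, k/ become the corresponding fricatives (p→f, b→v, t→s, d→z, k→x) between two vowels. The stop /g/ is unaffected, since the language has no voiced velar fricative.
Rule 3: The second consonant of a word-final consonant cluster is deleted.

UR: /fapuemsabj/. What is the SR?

fafuensab

Rule 1 (nasal place assimilation): /m/ precedes the alveolar consonant /s/, so it assimilates in place to [n]. /fapuemsabj/ → fapuensabj.
Rule 2 (intervocalic spirantization): /p/ is a stop between vowels /a/ and /u/, so it spirantizes to the fricative [f]. /fapuensabj/ → fafuensabj.
Rule 3 (final cluster simplification): /j/ is the second consonant of a word-final cluster /bj/, so it deletes. /fafuensabj/ → fafuensab.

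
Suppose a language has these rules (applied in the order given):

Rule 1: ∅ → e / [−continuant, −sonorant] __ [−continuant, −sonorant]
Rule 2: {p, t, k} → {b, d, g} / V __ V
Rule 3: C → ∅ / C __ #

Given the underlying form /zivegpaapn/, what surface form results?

zivegebaap

Rule 1 (stop-cluster e-epenthesis): /g/ and /p/ form a stop–stop cluster, so [e] is inserted between them. /zivegpaapn/ → zivegepaapn.
Rule 2 (intervocalic voicing): /p/ is a voiceless stop between vowels /e/ and /a/, so it voices to [b]. /zivegepaapn/ → zivegebaapn.
Rule 3 (final cluster simplification): /n/ is the second consonant of a word-final cluster /pn/, so it deletes. /zivegebaapn/ → zivegebaap.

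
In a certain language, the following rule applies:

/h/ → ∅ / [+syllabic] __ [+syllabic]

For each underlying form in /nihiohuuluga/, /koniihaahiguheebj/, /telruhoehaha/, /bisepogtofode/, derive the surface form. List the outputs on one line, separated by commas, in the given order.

niiouuluga, koniiaaigueebj, telruoeaa, bisepogtofode

/nihiohuuluga/: /h/ occurs between vowels /i/ and /i/, so it deletes. /h/ occurs between vowels /o/ and /u/, so it deletes. → [niiouuluga].
/koniihaahiguheebj/: /h/ occurs between vowels /i/ and /a/, so it deletes. /h/ occurs between vowels /a/ and /i/, so it deletes. /h/ occurs between vowels /u/ and /e/, so it deletes. → [koniiaaigueebj].
/telruhoehaha/: /h/ occurs between vowels /u/ and /o/, so it deletes. /h/ occurs between vowels /e/ and /a/, so it deletes. /h/ occurs between vowels /a/ and /a/, so it deletes. → [telruoeaa].
/bisepogtofode/: the rule's environment is not met; surfaces unchanged as [bisepogtofode].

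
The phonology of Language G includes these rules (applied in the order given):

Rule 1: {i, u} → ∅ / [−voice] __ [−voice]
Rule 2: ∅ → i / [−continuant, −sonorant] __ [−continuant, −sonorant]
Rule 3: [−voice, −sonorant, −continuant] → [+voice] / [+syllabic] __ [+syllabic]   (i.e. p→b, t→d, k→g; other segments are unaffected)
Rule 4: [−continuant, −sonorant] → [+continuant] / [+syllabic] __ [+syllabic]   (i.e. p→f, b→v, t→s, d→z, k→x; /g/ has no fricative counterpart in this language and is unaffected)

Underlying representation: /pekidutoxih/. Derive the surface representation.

pegizuzoxh

Rule 1 (high vowel syncope): /i/ is a high vowel flanked by voiceless consonants /x/ and /h/, so it deletes. /pekidutoxih/ → pekidutoxh.
Rule 2 (stop-cluster i-epenthesis): no segment meets the environment; /pekidutoxh/ is unchanged.
Rule 3 (intervocalic voicing): /k/ is a voiceless stop between vowels /e/ and /i/, so it voices to [g]. /t/ is a voiceless stop between vowels /u/ and /o/, so it voices to [d]. /pekidutoxh/ → pegidudoxh.
Rule 4 (intervocalic spirantization): /d/ is a stop between vowels /i/ and /u/, so it spirantizes to the fricative [z]. /d/ is a stop between vowels /u/ and /o/, so it spirantizes to the fricative [z]. /pegidudoxh/ → pegizuzoxh.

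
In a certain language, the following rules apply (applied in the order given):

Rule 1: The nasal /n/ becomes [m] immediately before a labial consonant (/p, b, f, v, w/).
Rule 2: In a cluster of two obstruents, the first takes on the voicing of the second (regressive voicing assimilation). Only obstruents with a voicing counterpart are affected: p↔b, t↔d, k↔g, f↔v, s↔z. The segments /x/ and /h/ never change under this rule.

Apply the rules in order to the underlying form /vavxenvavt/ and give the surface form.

vafxemvaft

Rule 1 (nasal place assimilation): /n/ precedes the labial consonant /v/, so it assimilates in place to [m]. /vavxenvavt/ → vavxemvavt.
Rule 2 (regressive voicing assimilation): /v/ precedes the voiceless obstruent /x/, so it devoices to [f] by assimilation. /v/ precedes the voiceless obstruent /t/, so it devoices to [f] by assimilation. /vavxemvavt/ → vafxemvaft.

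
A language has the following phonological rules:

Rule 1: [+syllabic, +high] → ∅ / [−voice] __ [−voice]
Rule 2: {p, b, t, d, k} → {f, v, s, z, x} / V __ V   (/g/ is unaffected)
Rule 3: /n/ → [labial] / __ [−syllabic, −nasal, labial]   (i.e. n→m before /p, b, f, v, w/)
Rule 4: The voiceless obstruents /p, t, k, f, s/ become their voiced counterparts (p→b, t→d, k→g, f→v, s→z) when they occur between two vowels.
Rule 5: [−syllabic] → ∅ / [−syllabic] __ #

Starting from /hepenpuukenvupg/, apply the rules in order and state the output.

hevempuuxemvup

Rule 1 (high vowel syncope): no segment meets the environment; /hepenpuukenvupg/ is unchanged.
Rule 2 (intervocalic spirantization): /p/ is a stop between vowels /e/ and /e/, so it spirantizes to the fricative [f]. /k/ is a stop between vowels /u/ and /e/, so it spirantizes to the fricative [x]. /hepenpuukenvupg/ → hefenpuuxenvupg.
Rule 3 (nasal place assimilation): /n/ precedes the labial consonant /p/, so it assimilates in place to [m]. /n/ precedes the labial consonant /v/, so it assimilates in place to [m]. /hefenpuuxenvupg/ → hefempuuxemvupg.
Rule 4 (intervocalic voicing): /f/ is a voiceless obstruent between vowels /e/ and /e/, so it voices to [v]. /hefempuuxemvupg/ → hevempuuxemvupg.
Rule 5 (final cluster simplification): /g/ is the second consonant of a word-final cluster /pg/, so it deletes. /hevempuuxemvupg/ → hevempuuxemvup.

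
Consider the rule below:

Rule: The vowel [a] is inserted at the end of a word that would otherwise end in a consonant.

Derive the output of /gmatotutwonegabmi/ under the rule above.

gmatotutwonegabmi

No segment of /gmatotutwonegabmi/ meets the structural description of the rule, so the form surfaces unchanged.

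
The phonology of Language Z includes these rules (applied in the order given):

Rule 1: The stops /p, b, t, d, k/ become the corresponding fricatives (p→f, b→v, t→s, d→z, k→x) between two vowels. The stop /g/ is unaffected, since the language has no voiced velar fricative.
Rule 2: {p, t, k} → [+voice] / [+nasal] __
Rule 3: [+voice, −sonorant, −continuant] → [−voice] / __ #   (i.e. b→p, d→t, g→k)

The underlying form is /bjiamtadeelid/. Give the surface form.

Rule 1 (intervocalic spirantization): /d/ is a stop between vowels /a/ and /e/, so it spirantizes to the fricative [z]. /bjiamtadeelid/ → bjiamtazeelid.
Rule 2 (post-nasal voicing): /t/ is a voiceless stop immediately after the nasal /m/, so it voices to [d]. /bjiamtazeelid/ → bjiamdazeelid.
Rule 3 (final devoicing): /d/ is a voiced stop in word-final position, so it devoices to [t]. /bjiamdazeelid/ → bjiamdazeelit.

bjiamdazeelit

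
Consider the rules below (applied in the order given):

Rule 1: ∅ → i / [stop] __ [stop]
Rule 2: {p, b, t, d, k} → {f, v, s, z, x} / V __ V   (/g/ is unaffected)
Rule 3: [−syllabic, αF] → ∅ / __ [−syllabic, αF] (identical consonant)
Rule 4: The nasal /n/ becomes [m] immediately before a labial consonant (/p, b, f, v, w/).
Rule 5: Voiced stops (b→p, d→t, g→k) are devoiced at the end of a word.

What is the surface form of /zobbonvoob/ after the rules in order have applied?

Rule 1 (stop-cluster i-epenthesis): /b/ and /b/ form a stop–stop cluster, so [i] is inserted between them. /zobbonvoob/ → zobibonvoob.
Rule 2 (intervocalic spirantization): /b/ is a stop between vowels /o/ and /i/, so it spirantizes to the fricative [v]. /b/ is a stop between vowels /i/ and /o/, so it spirantizes to the fricative [v]. /zobibonvoob/ → zovivonvoob.
Rule 3 (degemination): no segment meets the environment; /zovivonvoob/ is unchanged.
Rule 4 (nasal place assimilation): /n/ precedes the labial consonant /v/, so it assimilates in place to [m]. /zovivonvoob/ → zovivomvoob.
Rule 5 (final devoicing): /b/ is a voiced stop in word-final position, so it devoices to [p]. /zovivomvoob/ → zovivomvoop.

zovivomvoop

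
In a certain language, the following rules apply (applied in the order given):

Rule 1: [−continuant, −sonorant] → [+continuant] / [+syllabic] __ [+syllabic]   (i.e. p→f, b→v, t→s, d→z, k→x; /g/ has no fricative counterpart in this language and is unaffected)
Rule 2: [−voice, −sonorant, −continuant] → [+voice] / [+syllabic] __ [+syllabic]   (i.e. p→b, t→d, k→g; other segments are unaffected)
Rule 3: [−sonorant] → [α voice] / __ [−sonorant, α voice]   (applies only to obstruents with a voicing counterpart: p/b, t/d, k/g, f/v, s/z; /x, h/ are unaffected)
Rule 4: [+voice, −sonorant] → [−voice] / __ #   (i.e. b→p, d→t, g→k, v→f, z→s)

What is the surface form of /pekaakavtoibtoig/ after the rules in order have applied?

pexaaxaftoiptoik

Rule 1 (intervocalic spirantization): /k/ is a stop between vowels /e/ and /a/, so it spirantizes to the fricative [x]. /k/ is a stop between vowels /a/ and /a/, so it spirantizes to the fricative [x]. /pekaakavtoibtoig/ → pexaaxavtoibtoig.
Rule 2 (intervocalic voicing): no segment meets the environment; /pexaaxavtoibtoig/ is unchanged.
Rule 3 (regressive voicing assimilation): /v/ precedes the voiceless obstruent /t/, so it devoices to [f] by assimilation. /b/ precedes the voiceless obstruent /t/, so it devoices to [p] by assimilation. /pexaaxavtoibtoig/ → pexaaxaftoiptoig.
Rule 4 (final devoicing): /g/ is a voiced obstruent in word-final position, so it devoices to [k]. /pexaaxaftoiptoig/ → pexaaxaftoiptoik.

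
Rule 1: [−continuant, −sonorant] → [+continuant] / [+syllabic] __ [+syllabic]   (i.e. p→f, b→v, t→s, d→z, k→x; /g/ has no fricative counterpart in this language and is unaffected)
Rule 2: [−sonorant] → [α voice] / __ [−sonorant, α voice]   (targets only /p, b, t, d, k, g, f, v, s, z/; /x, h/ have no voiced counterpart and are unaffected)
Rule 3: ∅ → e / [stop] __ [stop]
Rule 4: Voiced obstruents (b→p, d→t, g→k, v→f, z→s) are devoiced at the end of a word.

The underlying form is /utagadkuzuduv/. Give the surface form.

usagatekuzuzuf

Rule 1 (intervocalic spirantization): /t/ is a stop between vowels /u/ and /a/, so it spirantizes to the fricative [s]. /d/ is a stop between vowels /u/ and /u/, so it spirantizes to the fricative [z]. /utagadkuzuduv/ → usagadkuzuzuv.
Rule 2 (regressive voicing assimilation): /d/ precedes the voiceless obstruent /k/, so it devoices to [t] by assimilation. /usagadkuzuzuv/ → usagatkuzuzuv.
Rule 3 (stop-cluster e-epenthesis): /t/ and /k/ form a stop–stop cluster, so [e] is inserted between them. /usagatkuzuzuv/ → usagatekuzuzuv.
Rule 4 (final devoicing): /v/ is a voiced obstruent in word-final position, so it devoices to [f]. /usagatekuzuzuv/ → usagatekuzuzuf.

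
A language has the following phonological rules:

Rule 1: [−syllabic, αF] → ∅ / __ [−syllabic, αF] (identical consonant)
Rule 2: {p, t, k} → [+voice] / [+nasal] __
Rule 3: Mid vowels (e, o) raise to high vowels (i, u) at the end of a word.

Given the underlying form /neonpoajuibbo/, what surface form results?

neonboajuibu

Rule 1 (degemination): /bb/ is a geminate; the first /b/ deletes. /neonpoajuibbo/ → neonpoajuibo.
Rule 2 (post-nasal voicing): /p/ is a voiceless stop immediately after the nasal /n/, so it voices to [b]. /neonpoajuibo/ → neonboajuibo.
Rule 3 (final vowel raising): /o/ is a mid vowel in word-final position, so it raises to [u]. /neonboajuibo/ → neonboajuibu.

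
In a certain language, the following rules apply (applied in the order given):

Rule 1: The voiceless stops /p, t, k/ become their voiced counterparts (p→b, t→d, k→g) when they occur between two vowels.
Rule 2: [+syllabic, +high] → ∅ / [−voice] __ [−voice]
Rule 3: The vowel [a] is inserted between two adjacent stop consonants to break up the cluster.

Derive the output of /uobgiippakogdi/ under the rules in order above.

Rule 1 (intervocalic voicing): /k/ is a voiceless stop between vowels /a/ and /o/, so it voices to [g]. /uobgiippakogdi/ → uobgiippagogdi.
Rule 2 (high vowel syncope): no segment meets the environment; /uobgiippagogdi/ is unchanged.
Rule 3 (stop-cluster a-epenthesis): /b/ and /g/ form a stop–stop cluster, so [a] is inserted between them. /p/ and /p/ form a stop–stop cluster, so [a] is inserted between them. /g/ and /d/ form a stop–stop cluster, so [a] is inserted between them. /uobgiippagogdi/ → uobagiipapagogadi.

uobagiipapagogadi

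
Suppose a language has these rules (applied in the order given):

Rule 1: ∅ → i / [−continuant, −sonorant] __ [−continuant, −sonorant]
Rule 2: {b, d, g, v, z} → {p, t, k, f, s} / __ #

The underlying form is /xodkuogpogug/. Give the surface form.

xodikuogipoguk

Rule 1 (stop-cluster i-epenthesis): /d/ and /k/ form a stop–stop cluster, so [i] is inserted between them. /g/ and /p/ form a stop–stop cluster, so [i] is inserted between them. /xodkuogpogug/ → xodikuogipogug.
Rule 2 (final devoicing): /g/ is a voiced obstruent in word-final position, so it devoices to [k]. /xodikuogipogug/ → xodikuogipoguk.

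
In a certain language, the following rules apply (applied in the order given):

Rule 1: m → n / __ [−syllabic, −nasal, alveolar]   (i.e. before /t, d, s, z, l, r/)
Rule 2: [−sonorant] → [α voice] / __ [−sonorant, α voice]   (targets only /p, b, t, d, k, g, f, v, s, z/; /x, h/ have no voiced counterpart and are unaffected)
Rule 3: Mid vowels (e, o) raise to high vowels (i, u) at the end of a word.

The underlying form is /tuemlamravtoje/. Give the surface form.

tuenlanraftoji

Rule 1 (nasal place assimilation): /m/ precedes the alveolar consonant /l/, so it assimilates in place to [n]. /m/ precedes the alveolar consonant /r/, so it assimilates in place to [n]. /tuemlamravtoje/ → tuenlanravtoje.
Rule 2 (regressive voicing assimilation): /v/ precedes the voiceless obstruent /t/, so it devoices to [f] by assimilation. /tuenlanravtoje/ → tuenlanraftoje.
Rule 3 (final vowel raising): /e/ is a mid vowel in word-final position, so it raises to [i]. /tuenlanraftoje/ → tuenlanraftoji.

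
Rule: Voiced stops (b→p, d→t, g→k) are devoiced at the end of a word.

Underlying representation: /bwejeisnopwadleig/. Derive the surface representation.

/g/ is a voiced stop in word-final position, so it devoices to [k].
The other instances of /b/, /d/ do not occur in the required environment and remain unchanged.
Surface form: [bwejeisnopwadleik].

bwejeisnopwadleik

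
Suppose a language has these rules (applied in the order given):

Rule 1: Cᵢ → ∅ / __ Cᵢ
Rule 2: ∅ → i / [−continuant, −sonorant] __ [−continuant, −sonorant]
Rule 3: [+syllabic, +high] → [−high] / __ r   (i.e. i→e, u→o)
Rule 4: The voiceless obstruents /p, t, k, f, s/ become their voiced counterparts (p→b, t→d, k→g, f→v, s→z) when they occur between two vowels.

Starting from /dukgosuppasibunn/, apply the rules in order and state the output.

dugigozubazibun

Rule 1 (degemination): /pp/ is a geminate; the first /p/ deletes. /nn/ is a geminate; the first /n/ deletes. /dukgosuppasibunn/ → dukgosupasibun.
Rule 2 (stop-cluster i-epenthesis): /k/ and /g/ form a stop–stop cluster, so [i] is inserted between them. /dukgosupasibun/ → dukigosupasibun.
Rule 3 (pre-rhotic lowering): no segment meets the environment; /dukigosupasibun/ is unchanged.
Rule 4 (intervocalic voicing): /k/ is a voiceless obstruent between vowels /u/ and /i/, so it voices to [g]. /s/ is a voiceless obstruent between vowels /o/ and /u/, so it voices to [z]. /p/ is a voiceless obstruent between vowels /u/ and /a/, so it voices to [b]. /s/ is a voiceless obstruent between vowels /a/ and /i/, so it voices to [z]. /dukigosupasibun/ → dugigozubazibun.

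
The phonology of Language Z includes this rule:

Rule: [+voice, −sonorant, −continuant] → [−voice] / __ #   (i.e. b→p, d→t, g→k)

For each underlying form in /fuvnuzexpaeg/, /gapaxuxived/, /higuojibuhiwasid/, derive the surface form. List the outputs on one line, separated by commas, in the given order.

fuvnuzexpaek, gapaxuxivet, higuojibuhiwasit

/fuvnuzexpaeg/: /g/ is a voiced stop in word-final position, so it devoices to [k]. → [fuvnuzexpaek].
/gapaxuxived/: /d/ is a voiced stop in word-final position, so it devoices to [t]. → [gapaxuxivet].
/higuojibuhiwasid/: /d/ is a voiced stop in word-final position, so it devoices to [t]. → [higuojibuhiwasit].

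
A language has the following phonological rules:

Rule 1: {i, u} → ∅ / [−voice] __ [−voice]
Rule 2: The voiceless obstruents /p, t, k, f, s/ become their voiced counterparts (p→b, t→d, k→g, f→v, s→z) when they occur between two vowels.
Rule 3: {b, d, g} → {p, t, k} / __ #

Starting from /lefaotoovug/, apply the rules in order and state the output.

levaodoovuk

Rule 1 (high vowel syncope): no segment meets the environment; /lefaotoovug/ is unchanged.
Rule 2 (intervocalic voicing): /f/ is a voiceless obstruent between vowels /e/ and /a/, so it voices to [v]. /t/ is a voiceless obstruent between vowels /o/ and /o/, so it voices to [d]. /lefaotoovug/ → levaodoovug.
Rule 3 (final devoicing): /g/ is a voiced stop in word-final position, so it devoices to [k]. /levaodoovug/ → levaodoovuk.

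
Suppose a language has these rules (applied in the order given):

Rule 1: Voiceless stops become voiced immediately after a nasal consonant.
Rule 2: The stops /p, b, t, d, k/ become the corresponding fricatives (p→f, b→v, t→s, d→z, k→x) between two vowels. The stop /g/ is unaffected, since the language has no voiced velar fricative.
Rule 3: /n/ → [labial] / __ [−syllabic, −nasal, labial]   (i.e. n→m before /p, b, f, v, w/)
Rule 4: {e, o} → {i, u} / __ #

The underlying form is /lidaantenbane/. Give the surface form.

Rule 1 (post-nasal voicing): /t/ is a voiceless stop immediately after the nasal /n/, so it voices to [d]. /lidaantenbane/ → lidaandenbane.
Rule 2 (intervocalic spirantization): /d/ is a stop between vowels /i/ and /a/, so it spirantizes to the fricative [z]. /lidaandenbane/ → lizaandenbane.
Rule 3 (nasal place assimilation): /n/ precedes the labial consonant /b/, so it assimilates in place to [m]. /lizaandenbane/ → lizaandembane.
Rule 4 (final vowel raising): /e/ is a mid vowel in word-final position, so it raises to [i]. /lizaandembane/ → lizaandembani.

lizaandembani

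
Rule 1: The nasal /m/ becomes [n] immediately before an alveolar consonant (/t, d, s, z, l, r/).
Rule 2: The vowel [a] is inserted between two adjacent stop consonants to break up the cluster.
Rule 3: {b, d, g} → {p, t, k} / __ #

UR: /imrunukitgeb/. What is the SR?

inrunukitagep

Rule 1 (nasal place assimilation): /m/ precedes the alveolar consonant /r/, so it assimilates in place to [n]. /imrunukitgeb/ → inrunukitgeb.
Rule 2 (stop-cluster a-epenthesis): /t/ and /g/ form a stop–stop cluster, so [a] is inserted between them. /inrunukitgeb/ → inrunukitageb.
Rule 3 (final devoicing): /b/ is a voiced stop in word-final position, so it devoices to [p]. /inrunukitageb/ → inrunukitagep.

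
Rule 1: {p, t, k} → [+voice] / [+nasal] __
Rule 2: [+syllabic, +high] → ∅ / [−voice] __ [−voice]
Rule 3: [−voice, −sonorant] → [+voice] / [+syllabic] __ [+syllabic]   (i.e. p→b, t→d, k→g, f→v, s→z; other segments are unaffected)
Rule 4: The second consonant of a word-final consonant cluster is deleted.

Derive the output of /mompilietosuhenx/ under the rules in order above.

Rule 1 (post-nasal voicing): /p/ is a voiceless stop immediately after the nasal /m/, so it voices to [b]. /mompilietosuhenx/ → mombilietosuhenx.
Rule 2 (high vowel syncope): /u/ is a high vowel flanked by voiceless consonants /s/ and /h/, so it deletes. /mombilietosuhenx/ → mombilietoshenx.
Rule 3 (intervocalic voicing): /t/ is a voiceless obstruent between vowels /e/ and /o/, so it voices to [d]. /mombilietoshenx/ → mombiliedoshenx.
Rule 4 (final cluster simplification): /x/ is the second consonant of a word-final cluster /nx/, so it deletes. /mombiliedoshenx/ → mombiliedoshen.

mombiliedoshen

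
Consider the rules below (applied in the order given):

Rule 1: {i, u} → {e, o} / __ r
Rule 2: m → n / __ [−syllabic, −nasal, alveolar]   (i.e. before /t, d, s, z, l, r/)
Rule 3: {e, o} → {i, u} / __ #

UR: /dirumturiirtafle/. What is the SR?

Rule 1 (pre-rhotic lowering): /i/ is a high vowel immediately before /r/, so it lowers to [e]. /u/ is a high vowel immediately before /r/, so it lowers to [o]. /i/ is a high vowel immediately before /r/, so it lowers to [e]. /dirumturiirtafle/ → derumtoriertafle.
Rule 2 (nasal place assimilation): /m/ precedes the alveolar consonant /t/, so it assimilates in place to [n]. /derumtoriertafle/ → deruntoriertafle.
Rule 3 (final vowel raising): /e/ is a mid vowel in word-final position, so it raises to [i]. /deruntoriertafle/ → deruntoriertafli.

deruntoriertafli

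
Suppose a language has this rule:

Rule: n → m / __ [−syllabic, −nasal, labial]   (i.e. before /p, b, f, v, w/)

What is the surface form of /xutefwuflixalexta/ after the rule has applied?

No segment of /xutefwuflixalexta/ meets the structural description of the rule, so the form surfaces unchanged.

xutefwuflixalexta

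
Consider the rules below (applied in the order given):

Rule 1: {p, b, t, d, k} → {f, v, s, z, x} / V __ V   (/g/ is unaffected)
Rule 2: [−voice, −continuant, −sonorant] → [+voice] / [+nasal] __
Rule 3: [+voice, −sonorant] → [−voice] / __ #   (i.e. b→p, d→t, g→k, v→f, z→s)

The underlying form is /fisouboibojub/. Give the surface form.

Rule 1 (intervocalic spirantization): /b/ is a stop between vowels /u/ and /o/, so it spirantizes to the fricative [v]. /b/ is a stop between vowels /i/ and /o/, so it spirantizes to the fricative [v]. /fisouboibojub/ → fisouvoivojub.
Rule 2 (post-nasal voicing): no segment meets the environment; /fisouvoivojub/ is unchanged.
Rule 3 (final devoicing): /b/ is a voiced obstruent in word-final position, so it devoices to [p]. /fisouvoivojub/ → fisouvoivojup.

fisouvoivojup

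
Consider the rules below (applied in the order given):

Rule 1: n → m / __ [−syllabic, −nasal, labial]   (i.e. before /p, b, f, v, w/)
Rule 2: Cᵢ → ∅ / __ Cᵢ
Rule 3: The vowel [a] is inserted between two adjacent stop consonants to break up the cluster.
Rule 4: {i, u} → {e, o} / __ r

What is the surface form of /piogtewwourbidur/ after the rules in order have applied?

piogatewoorbidor

Rule 1 (nasal place assimilation): no segment meets the environment; /piogtewwourbidur/ is unchanged.
Rule 2 (degemination): /ww/ is a geminate; the first /w/ deletes. /piogtewwourbidur/ → piogtewourbidur.
Rule 3 (stop-cluster a-epenthesis): /g/ and /t/ form a stop–stop cluster, so [a] is inserted between them. /piogtewourbidur/ → piogatewourbidur.
Rule 4 (pre-rhotic lowering): /u/ is a high vowel immediately before /r/, so it lowers to [o]. /u/ is a high vowel immediately before /r/, so it lowers to [o]. /piogatewourbidur/ → piogatewoorbidor.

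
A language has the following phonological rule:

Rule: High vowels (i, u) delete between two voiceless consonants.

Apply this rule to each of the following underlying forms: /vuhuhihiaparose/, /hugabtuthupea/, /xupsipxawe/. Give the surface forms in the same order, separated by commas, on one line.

/vuhuhihiaparose/: /u/ is a high vowel flanked by voiceless consonants /h/ and /h/, so it deletes. /i/ is a high vowel flanked by voiceless consonants /h/ and /h/, so it deletes. → [vuhhhiaparose].
/hugabtuthupea/: /u/ is a high vowel flanked by voiceless consonants /t/ and /t/, so it deletes. /u/ is a high vowel flanked by voiceless consonants /h/ and /p/, so it deletes. → [hugabtthpea].
/xupsipxawe/: /u/ is a high vowel flanked by voiceless consonants /x/ and /p/, so it deletes. /i/ is a high vowel flanked by voiceless consonants /s/ and /p/, so it deletes. → [xpspxawe].

vuhhhiaparose, hugabtthpea, xpspxawe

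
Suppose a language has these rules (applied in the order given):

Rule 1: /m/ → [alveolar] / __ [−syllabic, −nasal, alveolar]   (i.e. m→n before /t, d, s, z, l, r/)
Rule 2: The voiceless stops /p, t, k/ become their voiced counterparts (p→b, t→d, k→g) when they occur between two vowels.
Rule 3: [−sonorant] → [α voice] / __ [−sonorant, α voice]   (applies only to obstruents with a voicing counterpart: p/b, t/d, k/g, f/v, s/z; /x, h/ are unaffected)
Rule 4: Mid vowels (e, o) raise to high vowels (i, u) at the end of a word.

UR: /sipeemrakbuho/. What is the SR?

Rule 1 (nasal place assimilation): /m/ precedes the alveolar consonant /r/, so it assimilates in place to [n]. /sipeemrakbuho/ → sipeenrakbuho.
Rule 2 (intervocalic voicing): /p/ is a voiceless stop between vowels /i/ and /e/, so it voices to [b]. /sipeenrakbuho/ → sibeenrakbuho.
Rule 3 (regressive voicing assimilation): /k/ precedes the voiced obstruent /b/, so it voices to [g] by assimilation. /sibeenrakbuho/ → sibeenragbuho.
Rule 4 (final vowel raising): /o/ is a mid vowel in word-final position, so it raises to [u]. /sibeenragbuho/ → sibeenragbuhu.

sibeenragbuhu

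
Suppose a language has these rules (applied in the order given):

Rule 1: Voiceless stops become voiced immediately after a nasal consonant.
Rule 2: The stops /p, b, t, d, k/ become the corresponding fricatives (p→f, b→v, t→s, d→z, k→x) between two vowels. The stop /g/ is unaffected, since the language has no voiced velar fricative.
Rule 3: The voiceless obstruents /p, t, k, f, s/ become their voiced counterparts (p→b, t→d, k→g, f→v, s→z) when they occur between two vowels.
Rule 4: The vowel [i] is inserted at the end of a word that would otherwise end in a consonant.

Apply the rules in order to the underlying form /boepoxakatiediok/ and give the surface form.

Rule 1 (post-nasal voicing): no segment meets the environment; /boepoxakatiediok/ is unchanged.
Rule 2 (intervocalic spirantization): /p/ is a stop between vowels /e/ and /o/, so it spirantizes to the fricative [f]. /k/ is a stop between vowels /a/ and /a/, so it spirantizes to the fricative [x]. /t/ is a stop between vowels /a/ and /i/, so it spirantizes to the fricative [s]. /d/ is a stop between vowels /e/ and /i/, so it spirantizes to the fricative [z]. /boepoxakatiediok/ → boefoxaxasieziok.
Rule 3 (intervocalic voicing): /f/ is a voiceless obstruent between vowels /e/ and /o/, so it voices to [v]. /s/ is a voiceless obstruent between vowels /a/ and /i/, so it voices to [z]. /boefoxaxasieziok/ → boevoxaxazieziok.
Rule 4 (final i-epenthesis): the form ends in the consonant /k/, so [i] is inserted word-finally. /boevoxaxazieziok/ → boevoxaxaziezioki.

boevoxaxaziezioki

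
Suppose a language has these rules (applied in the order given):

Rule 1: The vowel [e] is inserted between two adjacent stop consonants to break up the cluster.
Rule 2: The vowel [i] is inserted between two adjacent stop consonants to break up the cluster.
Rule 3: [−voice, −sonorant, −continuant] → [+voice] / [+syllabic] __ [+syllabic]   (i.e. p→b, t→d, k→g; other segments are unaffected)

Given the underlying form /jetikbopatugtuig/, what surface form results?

Rule 1 (stop-cluster e-epenthesis): /k/ and /b/ form a stop–stop cluster, so [e] is inserted between them. /g/ and /t/ form a stop–stop cluster, so [e] is inserted between them. /jetikbopatugtuig/ → jetikebopatugetuig.
Rule 2 (stop-cluster i-epenthesis): no segment meets the environment; /jetikebopatugetuig/ is unchanged.
Rule 3 (intervocalic voicing): /t/ is a voiceless stop between vowels /e/ and /i/, so it voices to [d]. /k/ is a voiceless stop between vowels /i/ and /e/, so it voices to [g]. /p/ is a voiceless stop between vowels /o/ and /a/, so it voices to [b]. /t/ is a voiceless stop between vowels /a/ and /u/, so it voices to [d]. /t/ is a voiceless stop between vowels /e/ and /u/, so it voices to [d]. /jetikebopatugetuig/ → jedigebobadugeduig.

jedigebobadugeduig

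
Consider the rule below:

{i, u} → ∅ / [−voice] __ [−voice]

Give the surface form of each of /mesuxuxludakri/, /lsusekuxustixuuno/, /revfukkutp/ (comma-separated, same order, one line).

/mesuxuxludakri/: /u/ is a high vowel flanked by voiceless consonants /s/ and /x/, so it deletes. /u/ is a high vowel flanked by voiceless consonants /x/ and /x/, so it deletes. → [mesxxludakri].
/lsusekuxustixuuno/: /u/ is a high vowel flanked by voiceless consonants /s/ and /s/, so it deletes. /u/ is a high vowel flanked by voiceless consonants /k/ and /x/, so it deletes. /u/ is a high vowel flanked by voiceless consonants /x/ and /s/, so it deletes. /i/ is a high vowel flanked by voiceless consonants /t/ and /x/, so it deletes. → [lssekxstxuuno].
/revfukkutp/: /u/ is a high vowel flanked by voiceless consonants /f/ and /k/, so it deletes. /u/ is a high vowel flanked by voiceless consonants /k/ and /t/, so it deletes. → [revfkktp].

mesxxludakri, lssekxstxuuno, revfkktp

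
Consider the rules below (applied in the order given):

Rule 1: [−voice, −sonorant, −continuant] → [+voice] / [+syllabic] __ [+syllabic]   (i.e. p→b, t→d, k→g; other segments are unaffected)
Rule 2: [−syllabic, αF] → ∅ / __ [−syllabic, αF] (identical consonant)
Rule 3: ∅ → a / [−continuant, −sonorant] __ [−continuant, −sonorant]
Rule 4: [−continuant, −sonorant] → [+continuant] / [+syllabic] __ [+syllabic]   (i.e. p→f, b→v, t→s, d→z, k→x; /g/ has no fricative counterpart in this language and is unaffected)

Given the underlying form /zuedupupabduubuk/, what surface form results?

zuezuvuvavazuuvuk

Rule 1 (intervocalic voicing): /p/ is a voiceless stop between vowels /u/ and /u/, so it voices to [b]. /p/ is a voiceless stop between vowels /u/ and /a/, so it voices to [b]. /zuedupupabduubuk/ → zuedububabduubuk.
Rule 2 (degemination): no segment meets the environment; /zuedububabduubuk/ is unchanged.
Rule 3 (stop-cluster a-epenthesis): /b/ and /d/ form a stop–stop cluster, so [a] is inserted between them. /zuedububabduubuk/ → zuedububabaduubuk.
Rule 4 (intervocalic spirantization): /d/ is a stop between vowels /e/ and /u/, so it spirantizes to the fricative [z]. /b/ is a stop between vowels /u/ and /u/, so it spirantizes to the fricative [v]. /b/ is a stop between vowels /u/ and /a/, so it spirantizes to the fricative [v]. /b/ is a stop between vowels /a/ and /a/, so it spirantizes to the fricative [v]. /d/ is a stop between vowels /a/ and /u/, so it spirantizes to the fricative [z]. /b/ is a stop between vowels /u/ and /u/, so it spirantizes to the fricative [v]. /zuedububabaduubuk/ → zuezuvuvavazuuvuk.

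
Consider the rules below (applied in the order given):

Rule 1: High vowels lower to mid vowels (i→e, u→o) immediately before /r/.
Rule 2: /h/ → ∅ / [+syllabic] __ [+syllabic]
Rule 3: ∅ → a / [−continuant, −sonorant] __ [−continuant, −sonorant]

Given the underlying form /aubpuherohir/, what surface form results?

Rule 1 (pre-rhotic lowering): /i/ is a high vowel immediately before /r/, so it lowers to [e]. /aubpuherohir/ → aubpuheroher.
Rule 2 (intervocalic h-deletion): /h/ occurs between vowels /u/ and /e/, so it deletes. /h/ occurs between vowels /o/ and /e/, so it deletes. /aubpuheroher/ → aubpueroer.
Rule 3 (stop-cluster a-epenthesis): /b/ and /p/ form a stop–stop cluster, so [a] is inserted between them. /aubpueroer/ → aubapueroer.

aubapueroer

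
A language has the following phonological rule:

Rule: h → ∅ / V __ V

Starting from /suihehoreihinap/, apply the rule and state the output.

suieoreiinap

/h/ occurs between vowels /i/ and /e/, so it deletes.
/h/ occurs between vowels /e/ and /o/, so it deletes.
/h/ occurs between vowels /i/ and /i/, so it deletes.
Surface form: [suieoreiinap].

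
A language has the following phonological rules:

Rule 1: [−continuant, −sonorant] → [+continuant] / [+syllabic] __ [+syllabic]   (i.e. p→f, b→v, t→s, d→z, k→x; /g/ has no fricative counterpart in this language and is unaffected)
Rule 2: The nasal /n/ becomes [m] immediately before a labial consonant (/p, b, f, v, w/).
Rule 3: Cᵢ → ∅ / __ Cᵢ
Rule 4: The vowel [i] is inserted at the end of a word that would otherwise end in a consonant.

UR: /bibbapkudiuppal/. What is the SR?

bibapkuziupali

Rule 1 (intervocalic spirantization): /d/ is a stop between vowels /u/ and /i/, so it spirantizes to the fricative [z]. /bibbapkudiuppal/ → bibbapkuziuppal.
Rule 2 (nasal place assimilation): no segment meets the environment; /bibbapkuziuppal/ is unchanged.
Rule 3 (degemination): /bb/ is a geminate; the first /b/ deletes. /pp/ is a geminate; the first /p/ deletes. /bibbapkuziuppal/ → bibapkuziupal.
Rule 4 (final i-epenthesis): the form ends in the consonant /l/, so [i] is inserted word-finally. /bibapkuziupal/ → bibapkuziupali.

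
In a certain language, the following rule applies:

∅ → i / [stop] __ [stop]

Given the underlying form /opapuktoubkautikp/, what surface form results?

/k/ and /t/ form a stop–stop cluster, so [i] is inserted between them.
/b/ and /k/ form a stop–stop cluster, so [i] is inserted between them.
/k/ and /p/ form a stop–stop cluster, so [i] is inserted between them.
Surface form: [opapukitoubikautikip].

opapukitoubikautikip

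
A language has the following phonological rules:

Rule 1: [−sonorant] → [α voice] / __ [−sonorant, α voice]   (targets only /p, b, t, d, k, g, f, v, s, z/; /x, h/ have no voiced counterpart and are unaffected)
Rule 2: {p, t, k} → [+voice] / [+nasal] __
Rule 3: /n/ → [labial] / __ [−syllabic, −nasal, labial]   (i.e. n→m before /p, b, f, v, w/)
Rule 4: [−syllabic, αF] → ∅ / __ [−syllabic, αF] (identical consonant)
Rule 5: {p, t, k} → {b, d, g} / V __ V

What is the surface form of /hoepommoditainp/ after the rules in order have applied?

Rule 1 (regressive voicing assimilation): no segment meets the environment; /hoepommoditainp/ is unchanged.
Rule 2 (post-nasal voicing): /p/ is a voiceless stop immediately after the nasal /n/, so it voices to [b]. /hoepommoditainp/ → hoepommoditainb.
Rule 3 (nasal place assimilation): /n/ precedes the labial consonant /b/, so it assimilates in place to [m]. /hoepommoditainb/ → hoepommoditaimb.
Rule 4 (degemination): /mm/ is a geminate; the first /m/ deletes. /hoepommoditaimb/ → hoepomoditaimb.
Rule 5 (intervocalic voicing): /p/ is a voiceless stop between vowels /e/ and /o/, so it voices to [b]. /t/ is a voiceless stop between vowels /i/ and /a/, so it voices to [d]. /hoepomoditaimb/ → hoebomodidaimb.

hoebomodidaimb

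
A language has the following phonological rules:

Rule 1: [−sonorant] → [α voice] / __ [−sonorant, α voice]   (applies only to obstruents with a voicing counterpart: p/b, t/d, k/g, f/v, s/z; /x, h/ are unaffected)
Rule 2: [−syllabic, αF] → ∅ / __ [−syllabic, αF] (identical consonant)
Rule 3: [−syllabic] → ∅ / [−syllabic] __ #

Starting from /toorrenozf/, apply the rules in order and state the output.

toorenos

Rule 1 (regressive voicing assimilation): /z/ precedes the voiceless obstruent /f/, so it devoices to [s] by assimilation. /toorrenozf/ → toorrenosf.
Rule 2 (degemination): /rr/ is a geminate; the first /r/ deletes. /toorrenosf/ → toorenosf.
Rule 3 (final cluster simplification): /f/ is the second consonant of a word-final cluster /sf/, so it deletes. /toorenosf/ → toorenos.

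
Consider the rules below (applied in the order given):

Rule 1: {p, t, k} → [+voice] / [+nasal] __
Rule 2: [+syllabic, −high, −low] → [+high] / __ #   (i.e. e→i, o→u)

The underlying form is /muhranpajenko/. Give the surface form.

Rule 1 (post-nasal voicing): /p/ is a voiceless stop immediately after the nasal /n/, so it voices to [b]. /k/ is a voiceless stop immediately after the nasal /n/, so it voices to [g]. /muhranpajenko/ → muhranbajengo.
Rule 2 (final vowel raising): /o/ is a mid vowel in word-final position, so it raises to [u]. /muhranbajengo/ → muhranbajengu.

muhranbajengu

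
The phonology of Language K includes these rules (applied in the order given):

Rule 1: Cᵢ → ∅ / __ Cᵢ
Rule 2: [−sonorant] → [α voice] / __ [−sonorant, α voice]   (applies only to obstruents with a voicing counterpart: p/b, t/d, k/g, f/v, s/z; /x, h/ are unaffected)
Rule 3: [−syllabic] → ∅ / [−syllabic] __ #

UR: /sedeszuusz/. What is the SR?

sedezzuuz

Rule 1 (degemination): no segment meets the environment; /sedeszuusz/ is unchanged.
Rule 2 (regressive voicing assimilation): /s/ precedes the voiced obstruent /z/, so it voices to [z] by assimilation. /s/ precedes the voiced obstruent /z/, so it voices to [z] by assimilation. /sedeszuusz/ → sedezzuuzz.
Rule 3 (final cluster simplification): /z/ is the second consonant of a word-final cluster /zz/, so it deletes. /sedezzuuzz/ → sedezzuuz.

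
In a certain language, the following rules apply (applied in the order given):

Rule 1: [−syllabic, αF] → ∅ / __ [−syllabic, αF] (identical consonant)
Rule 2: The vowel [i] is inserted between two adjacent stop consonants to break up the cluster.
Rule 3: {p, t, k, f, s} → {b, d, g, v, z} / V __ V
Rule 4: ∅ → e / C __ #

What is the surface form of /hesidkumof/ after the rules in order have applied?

hezidigumofe

Rule 1 (degemination): no segment meets the environment; /hesidkumof/ is unchanged.
Rule 2 (stop-cluster i-epenthesis): /d/ and /k/ form a stop–stop cluster, so [i] is inserted between them. /hesidkumof/ → hesidikumof.
Rule 3 (intervocalic voicing): /s/ is a voiceless obstruent between vowels /e/ and /i/, so it voices to [z]. /k/ is a voiceless obstruent between vowels /i/ and /u/, so it voices to [g]. /hesidikumof/ → hezidigumof.
Rule 4 (final e-epenthesis): the form ends in the consonant /f/, so [e] is inserted word-finally. /hezidigumof/ → hezidigumofe.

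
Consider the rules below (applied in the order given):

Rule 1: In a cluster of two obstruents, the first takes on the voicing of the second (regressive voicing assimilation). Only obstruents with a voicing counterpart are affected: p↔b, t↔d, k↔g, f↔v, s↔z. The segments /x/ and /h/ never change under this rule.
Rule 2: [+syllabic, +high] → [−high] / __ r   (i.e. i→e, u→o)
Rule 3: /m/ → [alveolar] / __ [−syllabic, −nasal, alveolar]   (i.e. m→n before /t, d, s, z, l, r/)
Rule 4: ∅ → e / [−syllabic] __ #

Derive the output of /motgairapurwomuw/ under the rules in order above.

modgaeraporwomuwe

Rule 1 (regressive voicing assimilation): /t/ precedes the voiced obstruent /g/, so it voices to [d] by assimilation. /motgairapurwomuw/ → modgairapurwomuw.
Rule 2 (pre-rhotic lowering): /i/ is a high vowel immediately before /r/, so it lowers to [e]. /u/ is a high vowel immediately before /r/, so it lowers to [o]. /modgairapurwomuw/ → modgaeraporwomuw.
Rule 3 (nasal place assimilation): no segment meets the environment; /modgaeraporwomuw/ is unchanged.
Rule 4 (final e-epenthesis): the form ends in the consonant /w/, so [e] is inserted word-finally. /modgaeraporwomuw/ → modgaeraporwomuwe.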